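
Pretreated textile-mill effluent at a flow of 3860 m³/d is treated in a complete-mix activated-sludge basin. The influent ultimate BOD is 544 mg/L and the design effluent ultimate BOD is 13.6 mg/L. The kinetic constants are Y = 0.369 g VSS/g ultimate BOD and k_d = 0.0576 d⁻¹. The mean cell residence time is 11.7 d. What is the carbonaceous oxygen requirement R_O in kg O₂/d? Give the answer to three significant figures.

The observed yield is Y_obs = Y/(1 + k_d·θ_c) = 0.369 / (1 + 0.0576 × 11.7) = 0.369 / 1.674 = 0.2204 g VSS per g ultimate BOD removed.
Substrate removed = Q·(S₀ − S) = 3860 m³/d × (544 − 13.6) g/m³ = 2.05×10^6 g/d = 2047 kg/d.
P_X = Y_obs·Q·(S₀ − S) = 0.2204 × 2047 = 451.3 kg VSS/d.
R_O = Q·(S₀ − S) − 1.42·P_X = 2047 − 1.42 × 451.3 = 1406 kg O₂/d.

R_O ≈ 1410 kg O₂/d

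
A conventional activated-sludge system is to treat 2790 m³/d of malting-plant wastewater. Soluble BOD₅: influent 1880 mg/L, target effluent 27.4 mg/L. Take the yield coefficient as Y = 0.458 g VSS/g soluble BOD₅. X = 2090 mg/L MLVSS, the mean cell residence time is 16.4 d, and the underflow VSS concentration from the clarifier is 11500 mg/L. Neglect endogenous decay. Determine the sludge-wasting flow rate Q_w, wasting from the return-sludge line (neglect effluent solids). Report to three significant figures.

Q_w ≈ 206 m³/d

With k_d = 0 the design equation reduces to V = Y Q (S₀−S) θ_c / X = 0.458 × 2790 × (1880 − 27.4) × 16.4 / 2090 = 18576 m³.
θ_c = V·X/(Q_w·X_r) when wasting from the recycle, so Q_w = V·X/(θ_c·X_r) = 18576 × 2090 / (16.4 × 11500) = 205.9 m³/d.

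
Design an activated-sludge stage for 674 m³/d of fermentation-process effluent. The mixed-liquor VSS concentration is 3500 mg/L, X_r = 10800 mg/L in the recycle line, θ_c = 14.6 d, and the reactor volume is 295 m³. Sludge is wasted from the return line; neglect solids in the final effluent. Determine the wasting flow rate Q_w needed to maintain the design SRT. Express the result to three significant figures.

Wasting from the return line (neglecting effluent solids): Q_w = V·X / (θ_c·X_r) = 295.0 × 3500 / (14.6 × 10800) = 6.548 m³/d.

Q_w ≈ 6.55 m³/d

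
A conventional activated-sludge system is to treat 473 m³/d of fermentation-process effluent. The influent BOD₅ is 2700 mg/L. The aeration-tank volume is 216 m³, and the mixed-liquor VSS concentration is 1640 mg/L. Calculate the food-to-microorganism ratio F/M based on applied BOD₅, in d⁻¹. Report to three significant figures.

Food-to-microorganism ratio F/M = Q S₀ / (V X) = 473 × 2700 / (216.0 × 1640) = 3.605 d⁻¹.

F/M ≈ 3.61 d⁻¹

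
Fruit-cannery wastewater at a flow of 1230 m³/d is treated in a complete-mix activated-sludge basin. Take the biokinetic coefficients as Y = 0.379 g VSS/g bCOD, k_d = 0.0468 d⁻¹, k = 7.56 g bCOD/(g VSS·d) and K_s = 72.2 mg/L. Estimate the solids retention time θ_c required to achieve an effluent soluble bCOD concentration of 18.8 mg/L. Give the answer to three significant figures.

θ_c ≈ 1.83 d

At the target effluent, Y k S/(K_s+S) = 0.379×7.56×18.8/91.00 = 0.5919 d⁻¹.
θ_c = 1/(μ − k_d) = 1/(0.5919 − 0.0468) = 1/0.5451 = 1.834 d.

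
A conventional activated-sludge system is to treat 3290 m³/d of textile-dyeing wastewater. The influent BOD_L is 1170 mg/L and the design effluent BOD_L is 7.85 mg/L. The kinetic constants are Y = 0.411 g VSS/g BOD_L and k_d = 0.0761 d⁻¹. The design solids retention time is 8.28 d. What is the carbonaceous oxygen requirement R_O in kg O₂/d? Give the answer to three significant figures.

Observed yield with endogenous decay: Y_obs = Y / (1 + k_d·θ_c) = 0.411 / (1 + 0.0761 × 8.28) = 0.411 / 1.630 = 0.2521 g VSS/g BOD_L.
ΔS = 1170 − 7.85 = 1162 mg/L, so the substrate removal rate is 3290 × 1162/1000 = 3823 kg BOD_L/d.
Net sludge production P_X = 0.2521 × 3823 = 964.0 kg VSS/d.
Carbonaceous O₂ demand = substrate oxidised − cell-mass equivalent = 3823 − 1.42 × 964.0 = 2455 kg O₂/d.

R_O ≈ 2450 kg O₂/d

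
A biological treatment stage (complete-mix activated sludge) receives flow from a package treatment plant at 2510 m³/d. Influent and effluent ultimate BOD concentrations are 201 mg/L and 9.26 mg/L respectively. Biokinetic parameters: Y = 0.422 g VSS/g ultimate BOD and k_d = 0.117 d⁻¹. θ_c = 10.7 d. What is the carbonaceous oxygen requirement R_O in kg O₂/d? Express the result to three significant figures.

Observed yield with endogenous decay: Y_obs = Y / (1 + k_d·θ_c) = 0.422 / (1 + 0.117 × 10.7) = 0.422 / 2.252 = 0.1874 g VSS/g ultimate BOD.
Mass of ultimate BOD removed per day: Q(S₀ − S) = 2510 × 191.7 g/m³ = 481.3 kg/d.
P_X = Y_obs·Q·(S₀ − S) = 0.1874 × 481.3 = 90.19 kg VSS/d.
R_O = Q·(S₀ − S) − 1.42·P_X = 481.3 − 1.42 × 90.19 = 353.2 kg O₂/d.

R_O ≈ 353 kg O₂/d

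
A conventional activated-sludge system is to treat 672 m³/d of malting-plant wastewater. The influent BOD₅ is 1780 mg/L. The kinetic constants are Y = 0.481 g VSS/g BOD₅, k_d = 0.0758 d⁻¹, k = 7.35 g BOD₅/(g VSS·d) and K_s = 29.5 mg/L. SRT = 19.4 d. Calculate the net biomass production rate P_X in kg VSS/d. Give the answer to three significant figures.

From the Monod/SRT balance for a CMAS, S = K_s·(1+k_d θ_c)/[θ_c·(Y k − k_d) − 1] = 29.5 × (1 + 0.0758 × 19.4) / [19.4 × (0.481 × 7.35 − 0.0758) − 1] = 72.88 / 66.12 = 1.102 mg/L.
The observed yield is Y_obs = Y/(1 + k_d·θ_c) = 0.481 / (1 + 0.0758 × 19.4) = 0.481 / 2.471 = 0.1947 g VSS per g BOD₅ removed.
ΔS = 1780 − 1.10 = 1779 mg/L, so the substrate removal rate is 672 × 1779/1000 = 1195 kg BOD₅/d.
Net biomass production P_X = Y_obs × Q·(S₀ − S) = 0.1947 × 1195 = 232.7 kg VSS/d.

P_X ≈ 233 kg VSS/d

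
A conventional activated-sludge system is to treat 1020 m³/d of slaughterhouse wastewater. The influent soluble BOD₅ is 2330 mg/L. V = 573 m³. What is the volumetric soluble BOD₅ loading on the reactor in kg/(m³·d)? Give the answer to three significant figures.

L_v ≈ 4.15 kg soluble BOD₅/(m³·d)

Volumetric loading L_v = Q·S₀ / V = 1020 × 2330 g/m³ / 573.0 m³ = 4148 g/(m³·d) = 4.148 kg soluble BOD₅/(m³·d).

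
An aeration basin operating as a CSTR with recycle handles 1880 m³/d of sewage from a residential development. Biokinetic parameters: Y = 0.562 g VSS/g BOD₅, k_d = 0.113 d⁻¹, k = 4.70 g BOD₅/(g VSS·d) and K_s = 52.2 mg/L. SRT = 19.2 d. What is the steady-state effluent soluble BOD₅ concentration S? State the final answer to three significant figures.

S ≈ 3.48 mg/L

Effluent substrate depends only on kinetics and SRT: S = K_s(1 + k_d θ_c) / [θ_c(Yk − k_d) − 1] = 52.2 × (1 + 0.113 × 19.2) / [19.2 × (0.562 × 4.70 − 0.113) − 1] = 165.5 / 47.55 = 3.480 mg/L.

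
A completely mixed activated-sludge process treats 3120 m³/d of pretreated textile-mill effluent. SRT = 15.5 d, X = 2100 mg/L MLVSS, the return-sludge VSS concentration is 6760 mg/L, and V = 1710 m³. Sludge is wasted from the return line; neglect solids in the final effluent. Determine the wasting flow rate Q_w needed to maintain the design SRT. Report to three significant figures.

Wasting from the return line (neglecting effluent solids): Q_w = V·X / (θ_c·X_r) = 1710 × 2100 / (15.5 × 6760) = 34.27 m³/d.

Q_w ≈ 34.3 m³/d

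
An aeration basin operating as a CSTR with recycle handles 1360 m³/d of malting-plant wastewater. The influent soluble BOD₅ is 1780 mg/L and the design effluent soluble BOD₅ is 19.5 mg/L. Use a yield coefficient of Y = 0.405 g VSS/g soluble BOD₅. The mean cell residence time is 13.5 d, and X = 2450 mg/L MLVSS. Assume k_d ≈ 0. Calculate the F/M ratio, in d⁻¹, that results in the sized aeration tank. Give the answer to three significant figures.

F/M ≈ 0.185 d⁻¹

With k_d = 0 the design equation reduces to V = Y Q (S₀−S) θ_c / X = 0.405 × 1360 × (1780 − 19.5) × 13.5 / 2450 = 5343 m³.
F/M = applied load / biomass = Q·S₀/(V·X) = 1360 × 1780 / (5343 × 2450) = 0.1849 d⁻¹.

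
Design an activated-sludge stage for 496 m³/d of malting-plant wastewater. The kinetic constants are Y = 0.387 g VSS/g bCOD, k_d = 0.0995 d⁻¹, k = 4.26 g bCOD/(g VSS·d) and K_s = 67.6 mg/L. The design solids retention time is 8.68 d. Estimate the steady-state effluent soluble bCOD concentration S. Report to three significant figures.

For a completely mixed reactor with recycle the Lawrence–McCarty relation gives S = K_s·(1 + k_d·θ_c) / [θ_c·(Y·k − k_d) − 1] = 67.6 × (1 + 0.0995 × 8.68) / [8.68 × (0.387 × 4.26 − 0.0995) − 1] = 126.0 / 12.45 = 10.12 mg/L.

S ≈ 10.1 mg/L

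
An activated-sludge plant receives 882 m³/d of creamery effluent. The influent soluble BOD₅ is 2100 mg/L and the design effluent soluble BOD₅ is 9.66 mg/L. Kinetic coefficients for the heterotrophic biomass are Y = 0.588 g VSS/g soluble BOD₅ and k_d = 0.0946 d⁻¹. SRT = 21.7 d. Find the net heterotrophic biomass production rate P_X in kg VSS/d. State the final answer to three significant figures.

The observed yield is Y_obs = Y/(1 + k_d·θ_c) = 0.588 / (1 + 0.0946 × 21.7) = 0.588 / 3.053 = 0.1926 g VSS per g soluble BOD₅ removed.
ΔS = 2100 − 9.66 = 2090 mg/L, so the substrate removal rate is 882 × 2090/1000 = 1844 kg soluble BOD₅/d.
P_X = Y_obs · Q(S₀ − S) = 0.1926 × 1844 = 355.1 kg VSS/d.

P_X ≈ 355 kg VSS/d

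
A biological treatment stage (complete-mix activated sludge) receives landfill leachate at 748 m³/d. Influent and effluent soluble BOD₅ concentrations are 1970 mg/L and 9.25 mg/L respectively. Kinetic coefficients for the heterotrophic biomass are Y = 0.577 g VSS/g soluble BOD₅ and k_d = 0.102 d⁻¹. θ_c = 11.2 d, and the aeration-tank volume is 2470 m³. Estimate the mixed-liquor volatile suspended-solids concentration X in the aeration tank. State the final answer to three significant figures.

Solving the biomass balance for X: X = Y Q (S₀−S) θ_c / [V (1+k_d θ_c)] = 0.577 × 748 × (1970 − 9.25) × 11.2 / [2470 × (1 + 0.102 × 11.2)] = 1791 mg/L.

X ≈ 1790 mg/L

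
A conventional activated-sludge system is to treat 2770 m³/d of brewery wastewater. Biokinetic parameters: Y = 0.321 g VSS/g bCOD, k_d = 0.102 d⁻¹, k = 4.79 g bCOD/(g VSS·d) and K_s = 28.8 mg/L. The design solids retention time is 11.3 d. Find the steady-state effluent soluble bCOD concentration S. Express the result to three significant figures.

From the Monod/SRT balance for a CMAS, S = K_s·(1+k_d θ_c)/[θ_c·(Y k − k_d) − 1] = 28.8 × (1 + 0.102 × 11.3) / [11.3 × (0.321 × 4.79 − 0.102) − 1] = 61.99 / 15.22 = 4.073 mg/L.

S ≈ 4.07 mg/L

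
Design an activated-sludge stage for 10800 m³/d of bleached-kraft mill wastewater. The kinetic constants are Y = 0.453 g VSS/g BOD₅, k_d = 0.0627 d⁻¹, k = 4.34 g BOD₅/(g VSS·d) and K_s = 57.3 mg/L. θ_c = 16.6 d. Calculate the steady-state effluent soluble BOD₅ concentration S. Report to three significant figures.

Effluent substrate depends only on kinetics and SRT: S = K_s(1 + k_d θ_c) / [θ_c(Yk − k_d) − 1] = 57.3 × (1 + 0.0627 × 16.6) / [16.6 × (0.453 × 4.34 − 0.0627) − 1] = 116.9 / 30.60 = 3.822 mg/L.

S ≈ 3.82 mg/L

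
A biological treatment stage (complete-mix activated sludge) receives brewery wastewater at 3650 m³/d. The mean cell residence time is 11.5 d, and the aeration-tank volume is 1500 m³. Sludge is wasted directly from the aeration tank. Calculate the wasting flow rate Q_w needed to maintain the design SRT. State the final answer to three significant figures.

For wasting at MLVSS concentration, Q_w = V/θ_c = 1500/11.5 = 130.4 m³/d.

Q_w ≈ 130 m³/d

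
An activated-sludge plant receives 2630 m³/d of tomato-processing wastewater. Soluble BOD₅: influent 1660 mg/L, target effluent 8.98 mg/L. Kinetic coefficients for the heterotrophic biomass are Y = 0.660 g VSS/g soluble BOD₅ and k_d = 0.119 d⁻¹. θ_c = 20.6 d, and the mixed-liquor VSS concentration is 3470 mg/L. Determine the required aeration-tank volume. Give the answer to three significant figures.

Steady-state biomass mass balance: V·X·(1 + k_d·θ_c) = Y·Q·(S₀ − S)·θ_c, so V = 0.660 × 2630 × (1660 − 8.98) × 20.6 / [3470 × (1 + 0.119 × 20.6)] = 5.9×10^7 / 11976 = 4929 m³.

V ≈ 4930 m³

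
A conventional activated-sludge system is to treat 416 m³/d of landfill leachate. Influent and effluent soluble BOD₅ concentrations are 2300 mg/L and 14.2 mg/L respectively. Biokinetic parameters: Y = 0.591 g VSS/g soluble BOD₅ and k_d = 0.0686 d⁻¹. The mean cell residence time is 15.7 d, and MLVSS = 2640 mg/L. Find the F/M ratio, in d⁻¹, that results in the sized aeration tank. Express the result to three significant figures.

Rearranging the biomass balance for a CMAS with decay, V = Y·Q·ΔS·θ_c / [X·(1+k_d θ_c)] = 0.591 × 416 × (2300 − 14.2) × 15.7 / [2640 × (1 + 0.0686 × 15.7)] = 8.82×10^6 / 5483 = 1609 m³.
F/M = Q·S₀ / (V·X) = 416 × 2300 / (1609 × 2640) = 0.2252 g soluble BOD₅·(g VSS·d)⁻¹.

F/M ≈ 0.225 d⁻¹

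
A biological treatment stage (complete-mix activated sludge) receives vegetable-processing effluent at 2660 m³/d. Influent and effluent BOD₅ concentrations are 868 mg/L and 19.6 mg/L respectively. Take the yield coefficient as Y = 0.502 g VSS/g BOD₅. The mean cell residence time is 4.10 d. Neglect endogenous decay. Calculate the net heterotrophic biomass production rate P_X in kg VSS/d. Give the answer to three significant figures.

Since k_d ≈ 0, Y_obs = Y = 0.502 g VSS/g BOD₅.
Q·(S₀ − S) = 2660 × (868 − 19.6) × 10⁻³ = 2257 kg/d removed.
So the net sludge growth is P_X = 0.5020 × 2257 = 1133 kg VSS/d.

P_X ≈ 1130 kg VSS/d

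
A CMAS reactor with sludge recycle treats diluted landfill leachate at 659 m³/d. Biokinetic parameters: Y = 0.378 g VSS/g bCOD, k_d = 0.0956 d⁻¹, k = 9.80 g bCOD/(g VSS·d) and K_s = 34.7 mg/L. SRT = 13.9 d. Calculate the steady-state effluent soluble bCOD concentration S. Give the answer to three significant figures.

S ≈ 1.64 mg/L

From the Monod/SRT balance for a CMAS, S = K_s·(1+k_d θ_c)/[θ_c·(Y k − k_d) − 1] = 34.7 × (1 + 0.0956 × 13.9) / [13.9 × (0.378 × 9.80 − 0.0956) − 1] = 80.81 / 49.16 = 1.644 mg/L.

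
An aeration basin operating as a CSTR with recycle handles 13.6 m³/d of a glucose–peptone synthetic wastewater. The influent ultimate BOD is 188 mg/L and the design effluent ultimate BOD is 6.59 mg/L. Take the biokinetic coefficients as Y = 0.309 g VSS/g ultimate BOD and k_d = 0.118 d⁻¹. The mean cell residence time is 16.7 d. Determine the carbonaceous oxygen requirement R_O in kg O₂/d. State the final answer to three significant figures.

Observed yield with endogenous decay: Y_obs = Y / (1 + k_d·θ_c) = 0.309 / (1 + 0.118 × 16.7) = 0.309 / 2.971 = 0.1040 g VSS/g ultimate BOD.
ΔS = 188 − 6.59 = 181.4 mg/L, so the substrate removal rate is 13.6 × 181.4/1000 = 2.467 kg ultimate BOD/d.
Biomass synthesised: P_X = Y_obs × 2.467 = 0.2566 kg VSS/d.
Carbonaceous O₂ demand = substrate oxidised − cell-mass equivalent = 2.467 − 1.42 × 0.2566 = 2.103 kg O₂/d.

R_O ≈ 2.10 kg O₂/d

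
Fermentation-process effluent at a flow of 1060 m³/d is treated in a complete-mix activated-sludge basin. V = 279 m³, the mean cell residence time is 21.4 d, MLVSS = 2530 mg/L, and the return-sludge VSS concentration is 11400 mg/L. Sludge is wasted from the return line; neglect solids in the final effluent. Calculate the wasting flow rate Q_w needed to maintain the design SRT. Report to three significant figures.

θ_c = V·X/(Q_w·X_r) when wasting from the recycle, so Q_w = V·X/(θ_c·X_r) = 279.0 × 2530 / (21.4 × 11400) = 2.893 m³/d.

Q_w ≈ 2.89 m³/d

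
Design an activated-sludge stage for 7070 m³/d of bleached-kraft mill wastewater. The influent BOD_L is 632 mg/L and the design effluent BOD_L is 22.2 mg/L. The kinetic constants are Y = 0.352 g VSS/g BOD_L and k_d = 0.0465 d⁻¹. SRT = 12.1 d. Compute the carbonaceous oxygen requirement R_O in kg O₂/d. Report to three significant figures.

Observed yield with endogenous decay: Y_obs = Y / (1 + k_d·θ_c) = 0.352 / (1 + 0.0465 × 12.1) = 0.352 / 1.563 = 0.2253 g VSS/g BOD_L.
ΔS = 632 − 22.2 = 609.8 mg/L, so the substrate removal rate is 7070 × 609.8/1000 = 4311 kg BOD_L/d.
Net sludge production P_X = 0.2253 × 4311 = 971.2 kg VSS/d.
Carbonaceous O₂ demand = substrate oxidised − cell-mass equivalent = 4311 − 1.42 × 971.2 = 2932 kg O₂/d.

R_O ≈ 2930 kg O₂/d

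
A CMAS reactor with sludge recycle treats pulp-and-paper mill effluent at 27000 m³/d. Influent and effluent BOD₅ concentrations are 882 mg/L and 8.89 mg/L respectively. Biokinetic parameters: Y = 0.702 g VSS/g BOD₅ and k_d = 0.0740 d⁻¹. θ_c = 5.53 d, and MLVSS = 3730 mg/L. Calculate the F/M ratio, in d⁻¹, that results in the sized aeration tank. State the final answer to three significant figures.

Rearranging the biomass balance for a CMAS with decay, V = Y·Q·ΔS·θ_c / [X·(1+k_d θ_c)] = 0.702 × 27000 × (882 − 8.89) × 5.53 / [3730 × (1 + 0.0740 × 5.53)] = 9.15×10^7 / 5256 = 17410 m³.
F/M = applied load / biomass = Q·S₀/(V·X) = 27000 × 882 / (17410 × 3730) = 0.3667 d⁻¹.

F/M ≈ 0.367 d⁻¹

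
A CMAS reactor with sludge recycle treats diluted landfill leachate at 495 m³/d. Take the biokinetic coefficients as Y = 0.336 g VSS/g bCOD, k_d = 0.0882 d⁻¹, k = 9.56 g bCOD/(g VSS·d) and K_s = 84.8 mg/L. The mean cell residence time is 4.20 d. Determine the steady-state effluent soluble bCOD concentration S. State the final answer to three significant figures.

S ≈ 9.59 mg/L

Effluent substrate depends only on kinetics and SRT: S = K_s(1 + k_d θ_c) / [θ_c(Yk − k_d) − 1] = 84.8 × (1 + 0.0882 × 4.20) / [4.20 × (0.336 × 9.56 − 0.0882) − 1] = 116.2 / 12.12 = 9.588 mg/L.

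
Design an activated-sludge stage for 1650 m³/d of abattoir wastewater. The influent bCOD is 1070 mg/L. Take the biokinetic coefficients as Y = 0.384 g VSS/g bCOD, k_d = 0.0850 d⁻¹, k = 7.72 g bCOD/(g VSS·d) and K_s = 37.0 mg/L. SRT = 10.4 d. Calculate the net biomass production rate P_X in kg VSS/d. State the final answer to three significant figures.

From the Monod/SRT balance for a CMAS, S = K_s·(1+k_d θ_c)/[θ_c·(Y k − k_d) − 1] = 37.0 × (1 + 0.0850 × 10.4) / [10.4 × (0.384 × 7.72 − 0.0850) − 1] = 69.71 / 28.95 = 2.408 mg/L.
Observed yield with endogenous decay: Y_obs = Y / (1 + k_d·θ_c) = 0.384 / (1 + 0.0850 × 10.4) = 0.384 / 1.884 = 0.2038 g VSS/g bCOD.
ΔS = 1070 − 2.41 = 1068 mg/L, so the substrate removal rate is 1650 × 1068/1000 = 1762 kg bCOD/d.
Biomass produced: P_X = Y_obs·Q·ΔS = 0.2038 × 1762 ≈ 359.0 kg VSS/d.

P_X ≈ 359 kg VSS/d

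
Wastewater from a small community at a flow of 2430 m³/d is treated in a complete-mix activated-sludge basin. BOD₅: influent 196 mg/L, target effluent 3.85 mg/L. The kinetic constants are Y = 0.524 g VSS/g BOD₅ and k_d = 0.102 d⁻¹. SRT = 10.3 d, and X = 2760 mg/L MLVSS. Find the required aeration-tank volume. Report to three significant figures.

Steady-state biomass mass balance: V·X·(1 + k_d·θ_c) = Y·Q·(S₀ − S)·θ_c, so V = 0.524 × 2430 × (196 − 3.85) × 10.3 / [2760 × (1 + 0.102 × 10.3)] = 2.52×10^6 / 5660 = 445.3 m³.

V ≈ 445 m³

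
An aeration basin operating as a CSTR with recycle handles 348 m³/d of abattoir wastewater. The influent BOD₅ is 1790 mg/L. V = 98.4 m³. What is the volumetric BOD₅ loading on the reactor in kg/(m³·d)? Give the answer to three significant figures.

L_v ≈ 6.33 kg BOD₅/(m³·d)

L_v = Q S₀ / V = 348 × 1790 × 10⁻³ / 98.40 = 6.330 kg/(m³·d).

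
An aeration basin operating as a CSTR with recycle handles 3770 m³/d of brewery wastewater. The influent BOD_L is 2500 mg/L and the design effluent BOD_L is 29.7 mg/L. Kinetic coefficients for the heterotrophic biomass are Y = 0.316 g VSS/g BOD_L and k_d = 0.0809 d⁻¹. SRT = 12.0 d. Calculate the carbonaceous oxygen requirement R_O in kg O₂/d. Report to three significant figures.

R_O ≈ 7190 kg O₂/d

The observed yield is Y_obs = Y/(1 + k_d·θ_c) = 0.316 / (1 + 0.0809 × 12.0) = 0.316 / 1.971 = 0.1603 g VSS per g BOD_L removed.
Substrate removed = Q·(S₀ − S) = 3770 m³/d × (2500 − 29.7) g/m³ = 9.31×10^6 g/d = 9313 kg/d.
P_X = Y_obs·Q·(S₀ − S) = 0.1603 × 9313 = 1493 kg VSS/d.
R_O = Q·ΔS − 1.42 P_X = 9313 − 2120 = 7193 kg O₂/d.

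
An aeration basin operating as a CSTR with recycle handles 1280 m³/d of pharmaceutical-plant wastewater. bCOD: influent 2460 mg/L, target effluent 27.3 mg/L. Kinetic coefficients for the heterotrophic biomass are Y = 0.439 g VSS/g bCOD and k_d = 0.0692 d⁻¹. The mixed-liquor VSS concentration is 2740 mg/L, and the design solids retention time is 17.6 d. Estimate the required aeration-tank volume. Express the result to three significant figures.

Steady-state biomass mass balance: V·X·(1 + k_d·θ_c) = Y·Q·(S₀ − S)·θ_c, so V = 0.439 × 1280 × (2460 − 27.3) × 17.6 / [2740 × (1 + 0.0692 × 17.6)] = 2.41×10^7 / 6077 = 3959 m³.

V ≈ 3960 m³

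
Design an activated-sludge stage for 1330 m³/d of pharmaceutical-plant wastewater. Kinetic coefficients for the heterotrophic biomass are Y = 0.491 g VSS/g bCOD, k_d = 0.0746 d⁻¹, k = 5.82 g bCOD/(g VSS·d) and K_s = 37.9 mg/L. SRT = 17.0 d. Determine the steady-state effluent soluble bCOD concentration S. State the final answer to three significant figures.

Effluent substrate depends only on kinetics and SRT: S = K_s(1 + k_d θ_c) / [θ_c(Yk − k_d) − 1] = 37.9 × (1 + 0.0746 × 17.0) / [17.0 × (0.491 × 5.82 − 0.0746) − 1] = 85.96 / 46.31 = 1.856 mg/L.

S ≈ 1.86 mg/L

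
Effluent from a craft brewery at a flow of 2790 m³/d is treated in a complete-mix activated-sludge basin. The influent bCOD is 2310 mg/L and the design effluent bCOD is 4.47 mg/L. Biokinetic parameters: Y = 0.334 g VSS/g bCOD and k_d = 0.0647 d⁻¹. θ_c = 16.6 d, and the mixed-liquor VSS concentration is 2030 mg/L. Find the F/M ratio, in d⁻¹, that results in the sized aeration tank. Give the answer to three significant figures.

Steady-state biomass mass balance: V·X·(1 + k_d·θ_c) = Y·Q·(S₀ − S)·θ_c, so V = 0.334 × 2790 × (2310 − 4.47) × 16.6 / [2030 × (1 + 0.0647 × 16.6)] = 3.57×10^7 / 4210 = 8471 m³.
F/M = Q·S₀ / (V·X) = 2790 × 2310 / (8471 × 2030) = 0.3748 g bCOD·(g VSS·d)⁻¹.

F/M ≈ 0.375 d⁻¹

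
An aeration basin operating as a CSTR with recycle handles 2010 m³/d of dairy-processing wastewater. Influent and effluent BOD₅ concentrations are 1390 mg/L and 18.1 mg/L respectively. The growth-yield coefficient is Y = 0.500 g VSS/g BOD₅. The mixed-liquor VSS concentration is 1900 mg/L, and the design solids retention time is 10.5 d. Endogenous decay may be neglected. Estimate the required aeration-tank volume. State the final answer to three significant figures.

V ≈ 7620 m³

With k_d = 0 the design equation reduces to V = Y Q (S₀−S) θ_c / X = 0.500 × 2010 × (1390 − 18.1) × 10.5 / 1900 = 7619 m³.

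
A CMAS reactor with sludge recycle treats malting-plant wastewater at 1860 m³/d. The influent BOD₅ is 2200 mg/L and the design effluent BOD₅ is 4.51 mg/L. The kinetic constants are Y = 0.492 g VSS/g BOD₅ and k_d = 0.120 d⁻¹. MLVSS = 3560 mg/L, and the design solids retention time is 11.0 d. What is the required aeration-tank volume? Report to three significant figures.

Steady-state biomass mass balance: V·X·(1 + k_d·θ_c) = Y·Q·(S₀ − S)·θ_c, so V = 0.492 × 1860 × (2200 − 4.51) × 11.0 / [3560 × (1 + 0.120 × 11.0)] = 2.21×10^7 / 8259 = 2676 m³.

V ≈ 2680 m³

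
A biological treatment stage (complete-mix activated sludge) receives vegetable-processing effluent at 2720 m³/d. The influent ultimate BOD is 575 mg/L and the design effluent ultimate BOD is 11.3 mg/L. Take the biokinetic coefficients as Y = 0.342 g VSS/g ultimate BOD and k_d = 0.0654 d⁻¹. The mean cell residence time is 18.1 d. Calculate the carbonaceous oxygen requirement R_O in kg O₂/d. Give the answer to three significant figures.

R_O ≈ 1190 kg O₂/d

Correct the yield for decay: Y_obs = Y/(1 + k_d θ_c) = 0.342 / (1 + 0.0654 × 18.1) = 0.342 / 2.184 = 0.1566.
Mass of ultimate BOD removed per day: Q(S₀ − S) = 2720 × 563.7 g/m³ = 1533 kg/d.
Net sludge production P_X = 0.1566 × 1533 = 240.1 kg VSS/d.
R_O = Q·ΔS − 1.42 P_X = 1533 − 341.0 = 1192 kg O₂/d.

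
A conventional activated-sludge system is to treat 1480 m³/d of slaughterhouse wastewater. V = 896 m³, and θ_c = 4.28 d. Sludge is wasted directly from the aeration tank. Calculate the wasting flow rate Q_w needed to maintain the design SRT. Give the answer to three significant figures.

Wasting from the aeration tank: Q_w = V / θ_c = 896.0 / 4.28 = 209.3 m³/d.

Q_w ≈ 209 m³/d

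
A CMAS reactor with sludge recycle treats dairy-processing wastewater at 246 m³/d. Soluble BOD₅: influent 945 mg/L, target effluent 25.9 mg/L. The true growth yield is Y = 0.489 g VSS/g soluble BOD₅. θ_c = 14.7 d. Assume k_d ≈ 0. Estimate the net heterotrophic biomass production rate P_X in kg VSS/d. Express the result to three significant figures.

No decay correction is needed, so Y_obs = Y = 0.489.
Q·(S₀ − S) = 246 × (945 − 25.9) × 10⁻³ = 226.1 kg/d removed.
Biomass produced: P_X = Y_obs·Q·ΔS = 0.4890 × 226.1 ≈ 110.6 kg VSS/d.

P_X ≈ 111 kg VSS/d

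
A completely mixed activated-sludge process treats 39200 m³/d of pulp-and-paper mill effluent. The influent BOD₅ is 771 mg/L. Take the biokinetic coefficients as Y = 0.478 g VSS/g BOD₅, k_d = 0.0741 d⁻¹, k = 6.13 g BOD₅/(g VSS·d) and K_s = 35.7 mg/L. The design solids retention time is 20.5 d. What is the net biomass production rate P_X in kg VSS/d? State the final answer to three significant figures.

P_X ≈ 5720 kg VSS/d

Effluent substrate depends only on kinetics and SRT: S = K_s(1 + k_d θ_c) / [θ_c(Yk − k_d) − 1] = 35.7 × (1 + 0.0741 × 20.5) / [20.5 × (0.478 × 6.13 − 0.0741) − 1] = 89.93 / 57.55 = 1.563 mg/L.
The observed yield is Y_obs = Y/(1 + k_d·θ_c) = 0.478 / (1 + 0.0741 × 20.5) = 0.478 / 2.519 = 0.1898 g VSS per g BOD₅ removed.
Q·(S₀ − S) = 39200 × (771 − 1.56) × 10⁻³ = 30162 kg/d removed.
P_X = Y_obs · Q(S₀ − S) = 0.1898 × 30162 = 5723 kg VSS/d.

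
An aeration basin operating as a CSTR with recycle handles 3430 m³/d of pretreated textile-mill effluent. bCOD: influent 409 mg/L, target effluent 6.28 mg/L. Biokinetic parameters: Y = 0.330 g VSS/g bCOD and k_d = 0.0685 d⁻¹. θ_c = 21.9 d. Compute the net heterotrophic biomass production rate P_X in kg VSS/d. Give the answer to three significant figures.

The observed yield is Y_obs = Y/(1 + k_d·θ_c) = 0.330 / (1 + 0.0685 × 21.9) = 0.330 / 2.500 = 0.1320 g VSS per g bCOD removed.
ΔS = 409 − 6.28 = 402.7 mg/L, so the substrate removal rate is 3430 × 402.7/1000 = 1381 kg bCOD/d.
P_X = Y_obs · Q(S₀ − S) = 0.1320 × 1381 = 182.3 kg VSS/d.

P_X ≈ 182 kg VSS/d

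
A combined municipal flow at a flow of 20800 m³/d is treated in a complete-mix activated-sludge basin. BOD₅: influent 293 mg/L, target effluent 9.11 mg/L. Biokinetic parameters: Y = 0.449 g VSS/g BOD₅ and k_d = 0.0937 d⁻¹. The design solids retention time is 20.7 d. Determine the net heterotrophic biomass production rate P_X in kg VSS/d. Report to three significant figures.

The observed yield is Y_obs = Y/(1 + k_d·θ_c) = 0.449 / (1 + 0.0937 × 20.7) = 0.449 / 2.940 = 0.1527 g VSS per g BOD₅ removed.
Mass of BOD₅ removed per day: Q(S₀ − S) = 20800 × 283.9 g/m³ = 5905 kg/d.
Biomass produced: P_X = Y_obs·Q·ΔS = 0.1527 × 5905 ≈ 901.9 kg VSS/d.

P_X ≈ 902 kg VSS/d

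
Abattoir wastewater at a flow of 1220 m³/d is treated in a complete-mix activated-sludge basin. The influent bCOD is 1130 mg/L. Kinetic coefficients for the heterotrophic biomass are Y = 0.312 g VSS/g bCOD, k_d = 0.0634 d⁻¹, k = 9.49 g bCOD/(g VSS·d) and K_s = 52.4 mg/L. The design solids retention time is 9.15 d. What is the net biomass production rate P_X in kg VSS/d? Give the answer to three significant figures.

P_X ≈ 271 kg VSS/d

For a completely mixed reactor with recycle the Lawrence–McCarty relation gives S = K_s·(1 + k_d·θ_c) / [θ_c·(Y·k − k_d) − 1] = 52.4 × (1 + 0.0634 × 9.15) / [9.15 × (0.312 × 9.49 − 0.0634) − 1] = 82.80 / 25.51 = 3.245 mg/L.
Observed yield with endogenous decay: Y_obs = Y / (1 + k_d·θ_c) = 0.312 / (1 + 0.0634 × 9.15) = 0.312 / 1.580 = 0.1975 g VSS/g bCOD.
Mass of bCOD removed per day: Q(S₀ − S) = 1220 × 1127 g/m³ = 1375 kg/d.
P_X = Y_obs · Q(S₀ − S) = 0.1975 × 1375 = 271.4 kg VSS/d.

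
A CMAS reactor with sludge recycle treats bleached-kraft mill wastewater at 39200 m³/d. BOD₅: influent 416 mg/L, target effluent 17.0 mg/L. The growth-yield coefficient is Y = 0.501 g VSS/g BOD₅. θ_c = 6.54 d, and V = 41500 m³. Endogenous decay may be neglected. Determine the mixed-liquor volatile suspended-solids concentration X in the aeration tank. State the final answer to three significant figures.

X ≈ 1230 mg/L

Without decay, X = Y Q (S₀−S) θ_c / V = 0.501 × 39200 × (416 − 17.0) × 6.54 / 41500 = 1235 mg/L.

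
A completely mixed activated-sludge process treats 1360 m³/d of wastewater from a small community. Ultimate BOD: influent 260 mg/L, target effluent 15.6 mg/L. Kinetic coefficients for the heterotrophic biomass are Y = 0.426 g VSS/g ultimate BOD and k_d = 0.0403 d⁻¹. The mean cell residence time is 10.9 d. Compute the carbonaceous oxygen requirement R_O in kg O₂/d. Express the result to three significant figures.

R_O ≈ 193 kg O₂/d

Y_obs = Y / (1 + k_d θ_c) = 0.426 / (1 + 0.0403 × 10.9) = 0.426 / 1.439 = 0.2960.
ΔS = 260 − 15.6 = 244.4 mg/L, so the substrate removal rate is 1360 × 244.4/1000 = 332.4 kg ultimate BOD/d.
Biomass synthesised: P_X = Y_obs × 332.4 = 98.38 kg VSS/d.
Carbonaceous O₂ demand = substrate oxidised − cell-mass equivalent = 332.4 − 1.42 × 98.38 = 192.7 kg O₂/d.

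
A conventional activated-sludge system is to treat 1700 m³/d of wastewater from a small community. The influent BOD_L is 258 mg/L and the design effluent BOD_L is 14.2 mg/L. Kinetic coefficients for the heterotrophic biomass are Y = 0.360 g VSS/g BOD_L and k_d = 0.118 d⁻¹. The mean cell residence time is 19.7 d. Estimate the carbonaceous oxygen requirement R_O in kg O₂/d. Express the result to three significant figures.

R_O ≈ 351 kg O₂/d

Observed yield with endogenous decay: Y_obs = Y / (1 + k_d·θ_c) = 0.360 / (1 + 0.118 × 19.7) = 0.360 / 3.325 = 0.1083 g VSS/g BOD_L.
Substrate removed = Q·(S₀ − S) = 1700 m³/d × (258 − 14.2) g/m³ = 4.14×10^5 g/d = 414.5 kg/d.
Net sludge production P_X = 0.1083 × 414.5 = 44.88 kg VSS/d.
R_O = Q·(S₀ − S) − 1.42·P_X = 414.5 − 1.42 × 44.88 = 350.7 kg O₂/d.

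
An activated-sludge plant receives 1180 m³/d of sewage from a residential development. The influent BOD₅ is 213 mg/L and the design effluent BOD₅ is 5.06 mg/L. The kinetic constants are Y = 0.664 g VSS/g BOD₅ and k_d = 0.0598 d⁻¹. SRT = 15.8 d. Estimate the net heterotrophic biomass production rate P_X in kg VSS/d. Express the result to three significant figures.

P_X ≈ 83.8 kg VSS/d

Observed yield with endogenous decay: Y_obs = Y / (1 + k_d·θ_c) = 0.664 / (1 + 0.0598 × 15.8) = 0.664 / 1.945 = 0.3414 g VSS/g BOD₅.
ΔS = 213 − 5.06 = 207.9 mg/L, so the substrate removal rate is 1180 × 207.9/1000 = 245.4 kg BOD₅/d.
Net biomass production P_X = Y_obs × Q·(S₀ − S) = 0.3414 × 245.4 = 83.77 kg VSS/d.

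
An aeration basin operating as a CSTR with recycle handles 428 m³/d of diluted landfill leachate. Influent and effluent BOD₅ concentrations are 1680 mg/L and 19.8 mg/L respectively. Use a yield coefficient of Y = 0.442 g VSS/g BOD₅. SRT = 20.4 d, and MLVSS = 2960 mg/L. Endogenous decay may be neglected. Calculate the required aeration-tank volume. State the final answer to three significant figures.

V ≈ 2160 m³

With k_d = 0 the design equation reduces to V = Y Q (S₀−S) θ_c / X = 0.442 × 428 × (1680 − 19.8) × 20.4 / 2960 = 2165 m³.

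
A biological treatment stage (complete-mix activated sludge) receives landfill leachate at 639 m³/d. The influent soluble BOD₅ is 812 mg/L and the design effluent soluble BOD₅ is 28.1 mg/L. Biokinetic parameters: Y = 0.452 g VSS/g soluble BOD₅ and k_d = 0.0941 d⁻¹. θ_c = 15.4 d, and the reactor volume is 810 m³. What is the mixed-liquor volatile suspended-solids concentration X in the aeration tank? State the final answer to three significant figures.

X ≈ 1760 mg/L

X = Y·Q·ΔS·θ_c / [V·(1 + k_d θ_c)] = 0.452 × 639 × (812 − 28.1) × 15.4 / [810 × (1 + 0.0941 × 15.4)] = 1758 mg/L.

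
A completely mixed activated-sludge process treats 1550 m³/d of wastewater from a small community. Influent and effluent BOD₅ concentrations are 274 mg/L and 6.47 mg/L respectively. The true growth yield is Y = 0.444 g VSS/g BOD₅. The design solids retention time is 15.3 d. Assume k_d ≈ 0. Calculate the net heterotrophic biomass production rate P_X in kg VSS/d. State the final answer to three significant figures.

P_X ≈ 184 kg VSS/d

Since k_d ≈ 0, Y_obs = Y = 0.444 g VSS/g BOD₅.
Q·(S₀ − S) = 1550 × (274 − 6.47) × 10⁻³ = 414.7 kg/d removed.
Biomass produced: P_X = Y_obs·Q·ΔS = 0.4440 × 414.7 ≈ 184.1 kg VSS/d.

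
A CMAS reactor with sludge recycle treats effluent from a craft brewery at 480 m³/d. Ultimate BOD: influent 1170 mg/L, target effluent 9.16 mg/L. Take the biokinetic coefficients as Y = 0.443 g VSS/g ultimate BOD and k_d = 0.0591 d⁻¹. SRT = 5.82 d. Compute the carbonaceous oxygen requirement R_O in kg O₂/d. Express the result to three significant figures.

R_O ≈ 296 kg O₂/d

The observed yield is Y_obs = Y/(1 + k_d·θ_c) = 0.443 / (1 + 0.0591 × 5.82) = 0.443 / 1.344 = 0.3296 g VSS per g ultimate BOD removed.
Substrate removed = Q·(S₀ − S) = 480 m³/d × (1170 − 9.16) g/m³ = 5.57×10^5 g/d = 557.2 kg/d.
Net sludge production P_X = 0.3296 × 557.2 = 183.7 kg VSS/d.
Carbonaceous O₂ demand = substrate oxidised − cell-mass equivalent = 557.2 − 1.42 × 183.7 = 296.4 kg O₂/d.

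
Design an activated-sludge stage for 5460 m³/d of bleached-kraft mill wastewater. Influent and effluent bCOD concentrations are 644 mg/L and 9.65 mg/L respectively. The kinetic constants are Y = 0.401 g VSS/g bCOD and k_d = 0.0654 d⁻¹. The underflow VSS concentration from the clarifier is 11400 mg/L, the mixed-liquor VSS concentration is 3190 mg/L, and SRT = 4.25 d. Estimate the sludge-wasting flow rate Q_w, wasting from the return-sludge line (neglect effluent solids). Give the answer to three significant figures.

Q_w ≈ 95.3 m³/d

Steady-state biomass mass balance: V·X·(1 + k_d·θ_c) = Y·Q·(S₀ − S)·θ_c, so V = 0.401 × 5460 × (644 − 9.65) × 4.25 / [3190 × (1 + 0.0654 × 4.25)] = 5.9×10^6 / 4077 = 1448 m³.
Wasting from the return line (neglecting effluent solids): Q_w = V·X / (θ_c·X_r) = 1448 × 3190 / (4.25 × 11400) = 95.33 m³/d.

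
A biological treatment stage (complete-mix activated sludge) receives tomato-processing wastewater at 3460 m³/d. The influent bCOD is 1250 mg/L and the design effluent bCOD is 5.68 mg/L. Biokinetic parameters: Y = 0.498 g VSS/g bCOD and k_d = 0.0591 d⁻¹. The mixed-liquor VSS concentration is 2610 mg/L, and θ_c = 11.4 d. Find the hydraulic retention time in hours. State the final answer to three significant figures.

τ ≈ 38.8 h

Rearranging the biomass balance for a CMAS with decay, V = Y·Q·ΔS·θ_c / [X·(1+k_d θ_c)] = 0.498 × 3460 × (1250 − 5.68) × 11.4 / [2610 × (1 + 0.0591 × 11.4)] = 2.44×10^7 / 4368 = 5595 m³.
Hydraulic retention time τ = V/Q = 5595 / 3460 = 1.617 d = 38.81 h.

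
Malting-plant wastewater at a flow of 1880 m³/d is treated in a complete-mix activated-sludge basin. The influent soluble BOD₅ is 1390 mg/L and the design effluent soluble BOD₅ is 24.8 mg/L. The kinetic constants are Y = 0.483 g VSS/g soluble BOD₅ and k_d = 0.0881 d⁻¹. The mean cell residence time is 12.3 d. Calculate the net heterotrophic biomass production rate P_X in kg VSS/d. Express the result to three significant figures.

The observed yield is Y_obs = Y/(1 + k_d·θ_c) = 0.483 / (1 + 0.0881 × 12.3) = 0.483 / 2.084 = 0.2318 g VSS per g soluble BOD₅ removed.
Q·(S₀ − S) = 1880 × (1390 − 24.8) × 10⁻³ = 2567 kg/d removed.
So the net sludge growth is P_X = 0.2318 × 2567 = 595.0 kg VSS/d.

P_X ≈ 595 kg VSS/d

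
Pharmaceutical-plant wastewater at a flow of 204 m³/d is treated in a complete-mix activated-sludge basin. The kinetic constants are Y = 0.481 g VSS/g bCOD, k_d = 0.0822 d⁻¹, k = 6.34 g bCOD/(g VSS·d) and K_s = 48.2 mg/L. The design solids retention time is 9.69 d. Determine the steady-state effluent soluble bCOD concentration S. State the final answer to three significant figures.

S ≈ 3.12 mg/L

Effluent substrate depends only on kinetics and SRT: S = K_s(1 + k_d θ_c) / [θ_c(Yk − k_d) − 1] = 48.2 × (1 + 0.0822 × 9.69) / [9.69 × (0.481 × 6.34 − 0.0822) − 1] = 86.59 / 27.75 = 3.120 mg/L.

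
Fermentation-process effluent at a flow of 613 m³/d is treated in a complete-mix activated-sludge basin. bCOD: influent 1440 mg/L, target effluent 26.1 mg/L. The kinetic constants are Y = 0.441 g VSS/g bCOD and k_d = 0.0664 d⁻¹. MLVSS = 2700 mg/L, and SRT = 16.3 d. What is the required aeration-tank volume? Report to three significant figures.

V ≈ 1110 m³

Steady-state biomass mass balance: V·X·(1 + k_d·θ_c) = Y·Q·(S₀ − S)·θ_c, so V = 0.441 × 613 × (1440 − 26.1) × 16.3 / [2700 × (1 + 0.0664 × 16.3)] = 6.23×10^6 / 5622 = 1108 m³.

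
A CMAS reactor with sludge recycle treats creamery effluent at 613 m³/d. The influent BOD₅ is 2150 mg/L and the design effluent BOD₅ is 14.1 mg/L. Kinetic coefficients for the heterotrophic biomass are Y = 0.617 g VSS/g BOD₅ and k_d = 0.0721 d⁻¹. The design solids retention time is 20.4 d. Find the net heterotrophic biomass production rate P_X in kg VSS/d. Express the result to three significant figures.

Observed yield with endogenous decay: Y_obs = Y / (1 + k_d·θ_c) = 0.617 / (1 + 0.0721 × 20.4) = 0.617 / 2.471 = 0.2497 g VSS/g BOD₅.
Q·(S₀ − S) = 613 × (2150 − 14.1) × 10⁻³ = 1309 kg/d removed.
So the net sludge growth is P_X = 0.2497 × 1309 = 327.0 kg VSS/d.

P_X ≈ 327 kg VSS/d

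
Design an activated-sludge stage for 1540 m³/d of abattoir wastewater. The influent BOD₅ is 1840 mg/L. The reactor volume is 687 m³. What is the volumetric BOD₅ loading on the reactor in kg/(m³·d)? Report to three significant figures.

L_v ≈ 4.12 kg BOD₅/(m³·d)

Applied BOD₅ load per unit volume = Q·S₀/V = (1540 × 1840/1000)/687.0 = 4.125 kg BOD₅·m⁻³·d⁻¹.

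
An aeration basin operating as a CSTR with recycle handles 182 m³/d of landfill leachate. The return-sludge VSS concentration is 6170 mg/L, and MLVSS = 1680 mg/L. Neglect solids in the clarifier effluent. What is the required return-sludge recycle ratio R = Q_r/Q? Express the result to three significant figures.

R = Q_r/Q = X/(X_r − X) = 1680 / (6170 − 1680) = 0.3742.

R ≈ 0.374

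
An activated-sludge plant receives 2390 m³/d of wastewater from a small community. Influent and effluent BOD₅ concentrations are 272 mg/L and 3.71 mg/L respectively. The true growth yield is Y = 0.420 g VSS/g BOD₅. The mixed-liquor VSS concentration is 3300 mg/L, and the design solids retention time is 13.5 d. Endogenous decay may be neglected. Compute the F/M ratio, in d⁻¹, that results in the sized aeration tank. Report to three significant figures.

With k_d = 0 the design equation reduces to V = Y Q (S₀−S) θ_c / X = 0.420 × 2390 × (272 − 3.71) × 13.5 / 3300 = 1102 m³.
F/M = Q·S₀ / (V·X) = 2390 × 272 / (1102 × 3300) = 0.1788 g BOD₅·(g VSS·d)⁻¹.

F/M ≈ 0.179 d⁻¹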